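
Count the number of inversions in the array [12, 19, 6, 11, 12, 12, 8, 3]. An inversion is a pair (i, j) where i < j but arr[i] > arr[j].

Finding inversions in [12, 19, 6, 11, 12, 12, 8, 3]:

(0, 2): arr[0]=12 > arr[2]=6
(0, 3): arr[0]=12 > arr[3]=11
(0, 6): arr[0]=12 > arr[6]=8
(0, 7): arr[0]=12 > arr[7]=3
(1, 2): arr[1]=19 > arr[2]=6
(1, 3): arr[1]=19 > arr[3]=11
(1, 4): arr[1]=19 > arr[4]=12
(1, 5): arr[1]=19 > arr[5]=12
(1, 6): arr[1]=19 > arr[6]=8
(1, 7): arr[1]=19 > arr[7]=3
(2, 7): arr[2]=6 > arr[7]=3
(3, 6): arr[3]=11 > arr[6]=8
(3, 7): arr[3]=11 > arr[7]=3
(4, 6): arr[4]=12 > arr[6]=8
(4, 7): arr[4]=12 > arr[7]=3
(5, 6): arr[5]=12 > arr[6]=8
(5, 7): arr[5]=12 > arr[7]=3
(6, 7): arr[6]=8 > arr[7]=3

Total inversions: 18

The array has 18 inversion(s): (0,2), (0,3), (0,6), (0,7), (1,2), (1,3), (1,4), (1,5), (1,6), (1,7), (2,7), (3,6), (3,7), (4,6), (4,7), (5,6), (5,7), (6,7). Each pair (i,j) satisfies i < j and arr[i] > arr[j].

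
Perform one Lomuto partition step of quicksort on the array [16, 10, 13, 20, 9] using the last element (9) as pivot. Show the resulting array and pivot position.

Lomuto partition with pivot = 9:

Initial array: [16, 10, 13, 20, 9]

arr[0]=16 > 9: no swap
arr[1]=10 > 9: no swap
arr[2]=13 > 9: no swap
arr[3]=20 > 9: no swap

Place pivot at position 0: [9, 10, 13, 20, 16]
Pivot position: 0

After partitioning with pivot 9, the array becomes [9, 10, 13, 20, 16]. The pivot is placed at index 0. All elements to the left of the pivot are <= 9, and all elements to the right are > 9.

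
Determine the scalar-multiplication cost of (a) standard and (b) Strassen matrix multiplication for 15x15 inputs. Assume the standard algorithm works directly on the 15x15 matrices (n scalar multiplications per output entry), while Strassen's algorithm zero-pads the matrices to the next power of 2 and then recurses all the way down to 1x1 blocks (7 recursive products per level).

Matrix multiplication for 15x15 matrices:

Strassen's algorithm requires power-of-2 dimensions. Pad 15x15 to 16x16 (next power of 2).

Standard algorithm: 15^3 = 3375 multiplications
Strassen's algorithm: 7^(log2(16)) = 7^4 = 2401 multiplications
Savings: 3375 - 2401 = 974 multiplications

Standard: 3375 multiplications (15^3). Strassen: 2401 multiplications (7^4, after padding to 16x16). Strassen reduces 8 recursive multiplications to 7 at each level.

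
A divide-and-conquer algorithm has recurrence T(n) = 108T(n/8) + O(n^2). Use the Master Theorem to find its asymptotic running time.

Master Theorem for T(n) = 108T(n/8) + O(n^2):

a = 108, b = 8, c = 2
log_b(a) = log_8(108) = 2.2516

Case 1: c = 2 < log_8(108) = 2.2516
T(n) = O(n^(log_8 108))

For T(n) = 108T(n/8) + O(n^2): log_8(108) = 2.2516. This is Case 1 of the Master Theorem (c < log_b(a), work dominated by leaves), giving O(n^(log_8 108)).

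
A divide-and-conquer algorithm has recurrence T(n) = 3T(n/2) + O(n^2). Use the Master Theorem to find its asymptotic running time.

Master Theorem for T(n) = 3T(n/2) + O(n^2):

a = 3, b = 2, c = 2
log_b(a) = log_2(3) = 1.5850

Case 3: c = 2 > log_2(3) = 1.5850
T(n) = O(n^2) = O(n^2)

For T(n) = 3T(n/2) + O(n^2): log_2(3) = 1.5850. This is Case 3 of the Master Theorem (c > log_b(a), work dominated by root), giving O(n^2).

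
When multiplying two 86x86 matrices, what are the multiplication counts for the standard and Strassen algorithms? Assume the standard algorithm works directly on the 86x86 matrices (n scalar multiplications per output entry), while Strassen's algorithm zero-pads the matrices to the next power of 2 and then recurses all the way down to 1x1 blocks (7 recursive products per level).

Matrix multiplication for 86x86 matrices:

Strassen's algorithm requires power-of-2 dimensions. Pad 86x86 to 128x128 (next power of 2).

Standard algorithm: 86^3 = 636056 multiplications
Strassen's algorithm: 7^(log2(128)) = 7^7 = 823543 multiplications
Difference: 636056 - 823543 = -187487 (Strassen uses MORE here due to padding overhead — for small or just-over-power-of-2 n, padding can outweigh the per-level savings)

Standard: 636056 multiplications (86^3). Strassen: 823543 multiplications (7^7, after padding to 128x128). Strassen reduces 8 recursive multiplications to 7 at each level.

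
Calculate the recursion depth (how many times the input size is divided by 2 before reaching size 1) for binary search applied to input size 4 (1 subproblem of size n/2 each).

For divide and conquer with division factor 2:

Problem sizes at each level:
Level 0: 4
Level 1: 2
Level 2: 1

The root is level 0 and the size-1 base case is level 2 (the tree spans levels 0 through 2, i.e. 3 levels counting the root), so the depth is the number of divisions: log_2(4) = 2

The recursion tree depth is log_2(4) = 2. At each level, the problem size is divided by 2, so it takes 2 divisions to reduce to a base case of size 1. The algorithm makes 1 recursive call at each level.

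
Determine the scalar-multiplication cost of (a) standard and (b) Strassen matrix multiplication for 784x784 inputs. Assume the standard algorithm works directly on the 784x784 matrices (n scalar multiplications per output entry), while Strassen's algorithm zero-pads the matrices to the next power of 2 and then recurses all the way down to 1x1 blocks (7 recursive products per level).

Matrix multiplication for 784x784 matrices:

Strassen's algorithm requires power-of-2 dimensions. Pad 784x784 to 1024x1024 (next power of 2).

Standard algorithm: 784^3 = 481890304 multiplications
Strassen's algorithm: 7^(log2(1024)) = 7^10 = 282475249 multiplications
Savings: 481890304 - 282475249 = 199415055 multiplications

Standard: 481890304 multiplications (784^3). Strassen: 282475249 multiplications (7^10, after padding to 1024x1024). Strassen reduces 8 recursive multiplications to 7 at each level.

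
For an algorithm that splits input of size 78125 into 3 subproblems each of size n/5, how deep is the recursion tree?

For divide and conquer with division factor 5:

Problem sizes at each level:
Level 0: 78125
Level 1: 15625
Level 2: 3125
Level 3: 625
Level 4: 125
Level 5: 25
Level 6: 5
Level 7: 1

The root is level 0 and the size-1 base case is level 7 (the tree spans levels 0 through 7, i.e. 8 levels counting the root), so the depth is the number of divisions: log_5(78125) = 7

The recursion tree depth is log_5(78125) = 7. At each level, the problem size is divided by 5, so it takes 7 divisions to reduce to a base case of size 1. The algorithm makes 3 recursive calls at each level.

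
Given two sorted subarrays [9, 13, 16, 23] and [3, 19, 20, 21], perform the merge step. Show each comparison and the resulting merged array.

Merging process:

Compare 9 vs 3: take 3 from right. Merged: [3]
Compare 9 vs 19: take 9 from left. Merged: [3, 9]
Compare 13 vs 19: take 13 from left. Merged: [3, 9, 13]
Compare 16 vs 19: take 16 from left. Merged: [3, 9, 13, 16]
Compare 23 vs 19: take 19 from right. Merged: [3, 9, 13, 16, 19]
Compare 23 vs 20: take 20 from right. Merged: [3, 9, 13, 16, 19, 20]
Compare 23 vs 21: take 21 from right. Merged: [3, 9, 13, 16, 19, 20, 21]
Append remaining from left: [23]. Merged: [3, 9, 13, 16, 19, 20, 21, 23]

Final merged array: [3, 9, 13, 16, 19, 20, 21, 23]
Total comparisons: 7

The merged array is [3, 9, 13, 16, 19, 20, 21, 23], requiring 7 comparisons. The merge step runs in O(n) time where n is the total number of elements.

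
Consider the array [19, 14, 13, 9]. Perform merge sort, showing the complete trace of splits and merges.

Merge sort trace:

Split: [19, 14, 13, 9] -> [19, 14] and [13, 9]
  Split: [19, 14] -> [19] and [14]
  Merge: [19] + [14] -> [14, 19]
  Split: [13, 9] -> [13] and [9]
  Merge: [13] + [9] -> [9, 13]
Merge: [14, 19] + [9, 13] -> [9, 13, 14, 19]

Final sorted array: [9, 13, 14, 19]

The merge sort proceeds by recursively splitting the array and merging sorted halves.
After all merges, the sorted array is [9, 13, 14, 19].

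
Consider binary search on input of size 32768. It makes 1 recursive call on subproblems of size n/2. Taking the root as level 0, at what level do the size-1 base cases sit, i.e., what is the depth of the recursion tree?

For divide and conquer with division factor 2:

Problem sizes at each level:
Level 0: 32768
Level 1: 16384
Level 2: 8192
Level 3: 4096
Level 4: 2048
Level 5: 1024
Level 6: 512
Level 7: 256
Level 8: 128
Level 9: 64
Level 10: 32
Level 11: 16
Level 12: 8
Level 13: 4
Level 14: 2
Level 15: 1

The root is level 0 and the size-1 base case is level 15 (the tree spans levels 0 through 15, i.e. 16 levels counting the root), so the depth is the number of divisions: log_2(32768) = 15

The recursion tree depth is log_2(32768) = 15. At each level, the problem size is divided by 2, so it takes 15 divisions to reduce to a base case of size 1. The algorithm makes 1 recursive call at each level.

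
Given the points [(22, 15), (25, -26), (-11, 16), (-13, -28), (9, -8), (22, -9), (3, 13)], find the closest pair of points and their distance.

Computing all pairwise distances among 7 points:

d((22, 15), (25, -26)) = 41.1096
d((22, 15), (-11, 16)) = 33.0151
d((22, 15), (-13, -28)) = 55.4437
d((22, 15), (9, -8)) = 26.4197
d((22, 15), (22, -9)) = 24.0
d((22, 15), (3, 13)) = 19.105
d((25, -26), (-11, 16)) = 55.3173
d((25, -26), (-13, -28)) = 38.0526
d((25, -26), (9, -8)) = 24.0832
d((25, -26), (22, -9)) = 17.2627
d((25, -26), (3, 13)) = 44.7772
d((-11, 16), (-13, -28)) = 44.0454
d((-11, 16), (9, -8)) = 31.241
d((-11, 16), (22, -9)) = 41.4005
d((-11, 16), (3, 13)) = 14.3178
d((-13, -28), (9, -8)) = 29.7321
d((-13, -28), (22, -9)) = 39.8246
d((-13, -28), (3, 13)) = 44.0114
d((9, -8), (22, -9)) = 13.0384 <-- minimum
d((9, -8), (3, 13)) = 21.8403
d((22, -9), (3, 13)) = 29.0689

Closest pair: (9, -8) and (22, -9) with distance 13.0384

The closest pair is (9, -8) and (22, -9) with Euclidean distance 13.0384. For 7 points, brute-force pairwise comparison is shown above. For large n, the divide-and-conquer algorithm (sort by x, recurse on halves, check the dividing strip) achieves O(n log n).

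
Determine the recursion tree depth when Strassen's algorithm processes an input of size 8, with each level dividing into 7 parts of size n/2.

For divide and conquer with division factor 2:

Problem sizes at each level:
Level 0: 8
Level 1: 4
Level 2: 2
Level 3: 1

The root is level 0 and the size-1 base case is level 3 (the tree spans levels 0 through 3, i.e. 4 levels counting the root), so the depth is the number of divisions: log_2(8) = 3

The recursion tree depth is log_2(8) = 3. At each level, the problem size is divided by 2, so it takes 3 divisions to reduce to a base case of size 1. The algorithm makes 7 recursive calls at each level.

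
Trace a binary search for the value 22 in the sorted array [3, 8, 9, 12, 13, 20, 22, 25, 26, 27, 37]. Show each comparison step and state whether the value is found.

Binary search for 22 in [3, 8, 9, 12, 13, 20, 22, 25, 26, 27, 37]:

lo=0, hi=10, mid=5, arr[mid]=20 -> 20 < 22, search right half
lo=6, hi=10, mid=8, arr[mid]=26 -> 26 > 22, search left half
lo=6, hi=7, mid=6, arr[mid]=22 -> Found target at index 6!

Binary search finds 22 at index 6 after 3 comparisons. The search repeatedly halves the search space by comparing with the middle element.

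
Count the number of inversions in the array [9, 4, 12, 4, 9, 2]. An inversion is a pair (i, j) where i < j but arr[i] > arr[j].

Finding inversions in [9, 4, 12, 4, 9, 2]:

(0, 1): arr[0]=9 > arr[1]=4
(0, 3): arr[0]=9 > arr[3]=4
(0, 5): arr[0]=9 > arr[5]=2
(1, 5): arr[1]=4 > arr[5]=2
(2, 3): arr[2]=12 > arr[3]=4
(2, 4): arr[2]=12 > arr[4]=9
(2, 5): arr[2]=12 > arr[5]=2
(3, 5): arr[3]=4 > arr[5]=2
(4, 5): arr[4]=9 > arr[5]=2

Total inversions: 9

The array has 9 inversion(s): (0,1), (0,3), (0,5), (1,5), (2,3), (2,4), (2,5), (3,5), (4,5). Each pair (i,j) satisfies i < j and arr[i] > arr[j].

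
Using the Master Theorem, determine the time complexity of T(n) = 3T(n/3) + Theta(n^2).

Master Theorem for T(n) = 3T(n/3) + O(n^2):

a = 3, b = 3, c = 2
log_b(a) = log_3(3) = 1.0000

Case 3: c = 2 > log_3(3) = 1.0000
T(n) = O(n^2) = O(n^2)

For T(n) = 3T(n/3) + O(n^2): log_3(3) = 1.0000. This is Case 3 of the Master Theorem (c > log_b(a), work dominated by root), giving O(n^2).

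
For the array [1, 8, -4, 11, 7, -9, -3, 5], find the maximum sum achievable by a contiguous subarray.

Using Kadane's algorithm on [1, 8, -4, 11, 7, -9, -3, 5]:

Scanning through the array:
Position 1 (value 8): max_ending_here = 9, max_so_far = 9
Position 2 (value -4): max_ending_here = 5, max_so_far = 9
Position 3 (value 11): max_ending_here = 16, max_so_far = 16
Position 4 (value 7): max_ending_here = 23, max_so_far = 23
Position 5 (value -9): max_ending_here = 14, max_so_far = 23
Position 6 (value -3): max_ending_here = 11, max_so_far = 23
Position 7 (value 5): max_ending_here = 16, max_so_far = 23

Maximum subarray: [1, 8, -4, 11, 7]
Maximum sum: 23

The maximum subarray is [1, 8, -4, 11, 7] with sum 23. This subarray runs from index 0 to index 4.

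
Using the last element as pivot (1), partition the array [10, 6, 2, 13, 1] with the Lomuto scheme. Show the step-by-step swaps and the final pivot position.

Lomuto partition with pivot = 1:

Initial array: [10, 6, 2, 13, 1]

arr[0]=10 > 1: no swap
arr[1]=6 > 1: no swap
arr[2]=2 > 1: no swap
arr[3]=13 > 1: no swap

Place pivot at position 0: [1, 6, 2, 13, 10]
Pivot position: 0

After partitioning with pivot 1, the array becomes [1, 6, 2, 13, 10]. The pivot is placed at index 0. All elements to the left of the pivot are <= 1, and all elements to the right are > 1.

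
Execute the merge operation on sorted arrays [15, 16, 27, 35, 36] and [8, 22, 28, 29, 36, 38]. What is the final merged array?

Merging process:

Compare 15 vs 8: take 8 from right. Merged: [8]
Compare 15 vs 22: take 15 from left. Merged: [8, 15]
Compare 16 vs 22: take 16 from left. Merged: [8, 15, 16]
Compare 27 vs 22: take 22 from right. Merged: [8, 15, 16, 22]
Compare 27 vs 28: take 27 from left. Merged: [8, 15, 16, 22, 27]
Compare 35 vs 28: take 28 from right. Merged: [8, 15, 16, 22, 27, 28]
Compare 35 vs 29: take 29 from right. Merged: [8, 15, 16, 22, 27, 28, 29]
Compare 35 vs 36: take 35 from left. Merged: [8, 15, 16, 22, 27, 28, 29, 35]
Compare 36 vs 36: take 36 from left. Merged: [8, 15, 16, 22, 27, 28, 29, 35, 36]
Append remaining from right: [36, 38]. Merged: [8, 15, 16, 22, 27, 28, 29, 35, 36, 36, 38]

Final merged array: [8, 15, 16, 22, 27, 28, 29, 35, 36, 36, 38]
Total comparisons: 9

The merged array is [8, 15, 16, 22, 27, 28, 29, 35, 36, 36, 38], requiring 9 comparisons. The merge step runs in O(n) time where n is the total number of elements.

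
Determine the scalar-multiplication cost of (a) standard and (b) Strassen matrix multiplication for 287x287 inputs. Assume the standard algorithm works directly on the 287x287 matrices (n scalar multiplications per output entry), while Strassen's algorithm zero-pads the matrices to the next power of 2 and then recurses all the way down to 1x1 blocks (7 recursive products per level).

Matrix multiplication for 287x287 matrices:

Strassen's algorithm requires power-of-2 dimensions. Pad 287x287 to 512x512 (next power of 2).

Standard algorithm: 287^3 = 23639903 multiplications
Strassen's algorithm: 7^(log2(512)) = 7^9 = 40353607 multiplications
Difference: 23639903 - 40353607 = -16713704 (Strassen uses MORE here due to padding overhead — for small or just-over-power-of-2 n, padding can outweigh the per-level savings)

Standard: 23639903 multiplications (287^3). Strassen: 40353607 multiplications (7^9, after padding to 512x512). Strassen reduces 8 recursive multiplications to 7 at each level.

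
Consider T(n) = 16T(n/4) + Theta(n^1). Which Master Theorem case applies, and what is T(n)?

Master Theorem for T(n) = 16T(n/4) + O(n^1):

a = 16, b = 4, c = 1
log_b(a) = log_4(16) = 2.0000

Case 1: c = 1 < log_4(16) = 2.0000
T(n) = O(n^(log_4 16)) = O(n^2)

For T(n) = 16T(n/4) + O(n^1): log_4(16) = 2.0000. This is Case 1 of the Master Theorem (c < log_b(a), work dominated by leaves), giving O(n^2).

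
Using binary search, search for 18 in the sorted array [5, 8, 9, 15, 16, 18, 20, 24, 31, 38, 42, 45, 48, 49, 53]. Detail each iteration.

Binary search for 18 in [5, 8, 9, 15, 16, 18, 20, 24, 31, 38, 42, 45, 48, 49, 53]:

lo=0, hi=14, mid=7, arr[mid]=24 -> 24 > 18, search left half
lo=0, hi=6, mid=3, arr[mid]=15 -> 15 < 18, search right half
lo=4, hi=6, mid=5, arr[mid]=18 -> Found target at index 5!

Binary search finds 18 at index 5 after 3 comparisons. The search repeatedly halves the search space by comparing with the middle element.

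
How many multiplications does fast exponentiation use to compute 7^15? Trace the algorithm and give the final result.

Computing 7^15 by squaring (build up from 7^1; each line after the first costs one multiplication):

7^1 = 7
7^2 = (7^1)^2 = 7^2 = 49
7^3 = 7 * 7^2 = 7 * 49 = 343
7^6 = (7^3)^2 = 343^2 = 117649
7^7 = 7 * 7^6 = 7 * 117649 = 823543
7^14 = (7^7)^2 = 823543^2 = 678223072849
7^15 = 7 * 7^14 = 7 * 678223072849 = 4747561509943

Result: 4747561509943
Multiplications needed: 6 (6 lines after 7^1)

7^15 = 4747561509943. Using exponentiation by squaring, this requires 6 multiplications. The key idea: if the exponent is even, square the half-power; if odd, multiply by the base once.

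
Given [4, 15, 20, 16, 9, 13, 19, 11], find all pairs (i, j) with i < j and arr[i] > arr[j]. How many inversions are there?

Finding inversions in [4, 15, 20, 16, 9, 13, 19, 11]:

(1, 4): arr[1]=15 > arr[4]=9
(1, 5): arr[1]=15 > arr[5]=13
(1, 7): arr[1]=15 > arr[7]=11
(2, 3): arr[2]=20 > arr[3]=16
(2, 4): arr[2]=20 > arr[4]=9
(2, 5): arr[2]=20 > arr[5]=13
(2, 6): arr[2]=20 > arr[6]=19
(2, 7): arr[2]=20 > arr[7]=11
(3, 4): arr[3]=16 > arr[4]=9
(3, 5): arr[3]=16 > arr[5]=13
(3, 7): arr[3]=16 > arr[7]=11
(5, 7): arr[5]=13 > arr[7]=11
(6, 7): arr[6]=19 > arr[7]=11

Total inversions: 13

The array has 13 inversion(s): (1,4), (1,5), (1,7), (2,3), (2,4), (2,5), (2,6), (2,7), (3,4), (3,5), (3,7), (5,7), (6,7). Each pair (i,j) satisfies i < j and arr[i] > arr[j].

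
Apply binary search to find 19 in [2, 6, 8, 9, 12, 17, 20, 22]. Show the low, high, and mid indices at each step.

Binary search for 19 in [2, 6, 8, 9, 12, 17, 20, 22]:

lo=0, hi=7, mid=3, arr[mid]=9 -> 9 < 19, search right half
lo=4, hi=7, mid=5, arr[mid]=17 -> 17 < 19, search right half
lo=6, hi=7, mid=6, arr[mid]=20 -> 20 > 19, search left half
lo=6 > hi=5, target 19 not found

Binary search determines that 19 is not in the array after 3 comparisons. The search space was exhausted without finding the target.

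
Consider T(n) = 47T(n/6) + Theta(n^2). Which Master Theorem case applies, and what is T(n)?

Master Theorem for T(n) = 47T(n/6) + O(n^2):

a = 47, b = 6, c = 2
log_b(a) = log_6(47) = 2.1488

Case 1: c = 2 < log_6(47) = 2.1488
T(n) = O(n^(log_6 47))

For T(n) = 47T(n/6) + O(n^2): log_6(47) = 2.1488. This is Case 1 of the Master Theorem (c < log_b(a), work dominated by leaves), giving O(n^(log_6 47)).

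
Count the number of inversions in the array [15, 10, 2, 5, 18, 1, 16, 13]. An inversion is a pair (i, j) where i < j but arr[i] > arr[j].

Finding inversions in [15, 10, 2, 5, 18, 1, 16, 13]:

(0, 1): arr[0]=15 > arr[1]=10
(0, 2): arr[0]=15 > arr[2]=2
(0, 3): arr[0]=15 > arr[3]=5
(0, 5): arr[0]=15 > arr[5]=1
(0, 7): arr[0]=15 > arr[7]=13
(1, 2): arr[1]=10 > arr[2]=2
(1, 3): arr[1]=10 > arr[3]=5
(1, 5): arr[1]=10 > arr[5]=1
(2, 5): arr[2]=2 > arr[5]=1
(3, 5): arr[3]=5 > arr[5]=1
(4, 5): arr[4]=18 > arr[5]=1
(4, 6): arr[4]=18 > arr[6]=16
(4, 7): arr[4]=18 > arr[7]=13
(6, 7): arr[6]=16 > arr[7]=13

Total inversions: 14

The array has 14 inversion(s): (0,1), (0,2), (0,3), (0,5), (0,7), (1,2), (1,3), (1,5), (2,5), (3,5), (4,5), (4,6), (4,7), (6,7). Each pair (i,j) satisfies i < j and arr[i] > arr[j].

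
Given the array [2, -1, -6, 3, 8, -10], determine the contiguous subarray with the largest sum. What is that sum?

Using Kadane's algorithm on [2, -1, -6, 3, 8, -10]:

Scanning through the array:
Position 1 (value -1): max_ending_here = 1, max_so_far = 2
Position 2 (value -6): max_ending_here = -5, max_so_far = 2
Position 3 (value 3): max_ending_here = 3, max_so_far = 3
Position 4 (value 8): max_ending_here = 11, max_so_far = 11
Position 5 (value -10): max_ending_here = 1, max_so_far = 11

Maximum subarray: [3, 8]
Maximum sum: 11

The maximum subarray is [3, 8] with sum 11. This subarray runs from index 3 to index 4.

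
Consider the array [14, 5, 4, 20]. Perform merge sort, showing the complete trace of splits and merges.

Merge sort trace:

Split: [14, 5, 4, 20] -> [14, 5] and [4, 20]
  Split: [14, 5] -> [14] and [5]
  Merge: [14] + [5] -> [5, 14]
  Split: [4, 20] -> [4] and [20]
  Merge: [4] + [20] -> [4, 20]
Merge: [5, 14] + [4, 20] -> [4, 5, 14, 20]

Final sorted array: [4, 5, 14, 20]

The merge sort proceeds by recursively splitting the array and merging sorted halves.
After all merges, the sorted array is [4, 5, 14, 20].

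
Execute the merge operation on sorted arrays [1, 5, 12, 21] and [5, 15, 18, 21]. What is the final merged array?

Merging process:

Compare 1 vs 5: take 1 from left. Merged: [1]
Compare 5 vs 5: take 5 from left. Merged: [1, 5]
Compare 12 vs 5: take 5 from right. Merged: [1, 5, 5]
Compare 12 vs 15: take 12 from left. Merged: [1, 5, 5, 12]
Compare 21 vs 15: take 15 from right. Merged: [1, 5, 5, 12, 15]
Compare 21 vs 18: take 18 from right. Merged: [1, 5, 5, 12, 15, 18]
Compare 21 vs 21: take 21 from left. Merged: [1, 5, 5, 12, 15, 18, 21]
Append remaining from right: [21]. Merged: [1, 5, 5, 12, 15, 18, 21, 21]

Final merged array: [1, 5, 5, 12, 15, 18, 21, 21]
Total comparisons: 7

The merged array is [1, 5, 5, 12, 15, 18, 21, 21], requiring 7 comparisons. The merge step runs in O(n) time where n is the total number of elements.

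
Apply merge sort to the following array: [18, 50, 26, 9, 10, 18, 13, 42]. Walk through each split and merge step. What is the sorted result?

Merge sort trace:

Split: [18, 50, 26, 9, 10, 18, 13, 42] -> [18, 50, 26, 9] and [10, 18, 13, 42]
  Split: [18, 50, 26, 9] -> [18, 50] and [26, 9]
    Split: [18, 50] -> [18] and [50]
    Merge: [18] + [50] -> [18, 50]
    Split: [26, 9] -> [26] and [9]
    Merge: [26] + [9] -> [9, 26]
  Merge: [18, 50] + [9, 26] -> [9, 18, 26, 50]
  Split: [10, 18, 13, 42] -> [10, 18] and [13, 42]
    Split: [10, 18] -> [10] and [18]
    Merge: [10] + [18] -> [10, 18]
    Split: [13, 42] -> [13] and [42]
    Merge: [13] + [42] -> [13, 42]
  Merge: [10, 18] + [13, 42] -> [10, 13, 18, 42]
Merge: [9, 18, 26, 50] + [10, 13, 18, 42] -> [9, 10, 13, 18, 18, 26, 42, 50]

Final sorted array: [9, 10, 13, 18, 18, 26, 42, 50]

The merge sort proceeds by recursively splitting the array and merging sorted halves.
After all merges, the sorted array is [9, 10, 13, 18, 18, 26, 42, 50].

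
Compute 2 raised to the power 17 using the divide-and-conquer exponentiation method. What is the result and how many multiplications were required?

Computing 2^17 by squaring (build up from 2^1; each line after the first costs one multiplication):

2^1 = 2
2^2 = (2^1)^2 = 2^2 = 4
2^4 = (2^2)^2 = 4^2 = 16
2^8 = (2^4)^2 = 16^2 = 256
2^16 = (2^8)^2 = 256^2 = 65536
2^17 = 2 * 2^16 = 2 * 65536 = 131072

Result: 131072
Multiplications needed: 5 (5 lines after 2^1)

2^17 = 131072. Using exponentiation by squaring, this requires 5 multiplications. The key idea: if the exponent is even, square the half-power; if odd, multiply by the base once.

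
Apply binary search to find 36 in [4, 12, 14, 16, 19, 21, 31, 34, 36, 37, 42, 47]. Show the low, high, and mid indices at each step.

Binary search for 36 in [4, 12, 14, 16, 19, 21, 31, 34, 36, 37, 42, 47]:

lo=0, hi=11, mid=5, arr[mid]=21 -> 21 < 36, search right half
lo=6, hi=11, mid=8, arr[mid]=36 -> Found target at index 8!

Binary search finds 36 at index 8 after 2 comparisons. The search repeatedly halves the search space by comparing with the middle element.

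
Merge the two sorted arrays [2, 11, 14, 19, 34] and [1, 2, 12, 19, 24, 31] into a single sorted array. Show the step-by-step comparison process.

Merging process:

Compare 2 vs 1: take 1 from right. Merged: [1]
Compare 2 vs 2: take 2 from left. Merged: [1, 2]
Compare 11 vs 2: take 2 from right. Merged: [1, 2, 2]
Compare 11 vs 12: take 11 from left. Merged: [1, 2, 2, 11]
Compare 14 vs 12: take 12 from right. Merged: [1, 2, 2, 11, 12]
Compare 14 vs 19: take 14 from left. Merged: [1, 2, 2, 11, 12, 14]
Compare 19 vs 19: take 19 from left. Merged: [1, 2, 2, 11, 12, 14, 19]
Compare 34 vs 19: take 19 from right. Merged: [1, 2, 2, 11, 12, 14, 19, 19]
Compare 34 vs 24: take 24 from right. Merged: [1, 2, 2, 11, 12, 14, 19, 19, 24]
Compare 34 vs 31: take 31 from right. Merged: [1, 2, 2, 11, 12, 14, 19, 19, 24, 31]
Append remaining from left: [34]. Merged: [1, 2, 2, 11, 12, 14, 19, 19, 24, 31, 34]

Final merged array: [1, 2, 2, 11, 12, 14, 19, 19, 24, 31, 34]
Total comparisons: 10

The merged array is [1, 2, 2, 11, 12, 14, 19, 19, 24, 31, 34], requiring 10 comparisons. The merge step runs in O(n) time where n is the total number of elements.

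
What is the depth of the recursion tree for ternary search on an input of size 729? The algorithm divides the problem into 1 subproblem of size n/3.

For divide and conquer with division factor 3:

Problem sizes at each level:
Level 0: 729
Level 1: 243
Level 2: 81
Level 3: 27
Level 4: 9
Level 5: 3
Level 6: 1

The root is level 0 and the size-1 base case is level 6 (the tree spans levels 0 through 6, i.e. 7 levels counting the root), so the depth is the number of divisions: log_3(729) = 6

The recursion tree depth is log_3(729) = 6. At each level, the problem size is divided by 3, so it takes 6 divisions to reduce to a base case of size 1. The algorithm makes 1 recursive call at each level.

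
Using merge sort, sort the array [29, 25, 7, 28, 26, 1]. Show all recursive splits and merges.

Merge sort trace:

Split: [29, 25, 7, 28, 26, 1] -> [29, 25, 7] and [28, 26, 1]
  Split: [29, 25, 7] -> [29] and [25, 7]
    Split: [25, 7] -> [25] and [7]
    Merge: [25] + [7] -> [7, 25]
  Merge: [29] + [7, 25] -> [7, 25, 29]
  Split: [28, 26, 1] -> [28] and [26, 1]
    Split: [26, 1] -> [26] and [1]
    Merge: [26] + [1] -> [1, 26]
  Merge: [28] + [1, 26] -> [1, 26, 28]
Merge: [7, 25, 29] + [1, 26, 28] -> [1, 7, 25, 26, 28, 29]

Final sorted array: [1, 7, 25, 26, 28, 29]

The merge sort proceeds by recursively splitting the array and merging sorted halves.
After all merges, the sorted array is [1, 7, 25, 26, 28, 29].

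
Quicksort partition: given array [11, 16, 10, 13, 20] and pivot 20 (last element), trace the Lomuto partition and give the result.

Lomuto partition with pivot = 20:

Initial array: [11, 16, 10, 13, 20]

arr[0]=11 <= 20: swap with position 0, array becomes [11, 16, 10, 13, 20]
arr[1]=16 <= 20: swap with position 1, array becomes [11, 16, 10, 13, 20]
arr[2]=10 <= 20: swap with position 2, array becomes [11, 16, 10, 13, 20]
arr[3]=13 <= 20: swap with position 3, array becomes [11, 16, 10, 13, 20]

Place pivot at position 4: [11, 16, 10, 13, 20]
Pivot position: 4

After partitioning with pivot 20, the array becomes [11, 16, 10, 13, 20]. The pivot is placed at index 4. All elements to the left of the pivot are <= 20, and all elements to the right are > 20.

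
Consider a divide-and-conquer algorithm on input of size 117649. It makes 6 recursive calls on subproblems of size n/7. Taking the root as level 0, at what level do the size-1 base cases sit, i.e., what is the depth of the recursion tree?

For divide and conquer with division factor 7:

Problem sizes at each level:
Level 0: 117649
Level 1: 16807
Level 2: 2401
Level 3: 343
Level 4: 49
Level 5: 7
Level 6: 1

The root is level 0 and the size-1 base case is level 6 (the tree spans levels 0 through 6, i.e. 7 levels counting the root), so the depth is the number of divisions: log_7(117649) = 6

The recursion tree depth is log_7(117649) = 6. At each level, the problem size is divided by 7, so it takes 6 divisions to reduce to a base case of size 1. The algorithm makes 6 recursive calls at each level.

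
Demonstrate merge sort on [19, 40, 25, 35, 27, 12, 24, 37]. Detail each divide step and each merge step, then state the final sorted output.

Merge sort trace:

Split: [19, 40, 25, 35, 27, 12, 24, 37] -> [19, 40, 25, 35] and [27, 12, 24, 37]
  Split: [19, 40, 25, 35] -> [19, 40] and [25, 35]
    Split: [19, 40] -> [19] and [40]
    Merge: [19] + [40] -> [19, 40]
    Split: [25, 35] -> [25] and [35]
    Merge: [25] + [35] -> [25, 35]
  Merge: [19, 40] + [25, 35] -> [19, 25, 35, 40]
  Split: [27, 12, 24, 37] -> [27, 12] and [24, 37]
    Split: [27, 12] -> [27] and [12]
    Merge: [27] + [12] -> [12, 27]
    Split: [24, 37] -> [24] and [37]
    Merge: [24] + [37] -> [24, 37]
  Merge: [12, 27] + [24, 37] -> [12, 24, 27, 37]
Merge: [19, 25, 35, 40] + [12, 24, 27, 37] -> [12, 19, 24, 25, 27, 35, 37, 40]

Final sorted array: [12, 19, 24, 25, 27, 35, 37, 40]

The merge sort proceeds by recursively splitting the array and merging sorted halves.
After all merges, the sorted array is [12, 19, 24, 25, 27, 35, 37, 40].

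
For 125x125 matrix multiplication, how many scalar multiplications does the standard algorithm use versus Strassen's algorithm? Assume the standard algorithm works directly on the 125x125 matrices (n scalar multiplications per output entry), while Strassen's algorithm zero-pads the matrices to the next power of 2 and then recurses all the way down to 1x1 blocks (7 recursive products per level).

Matrix multiplication for 125x125 matrices:

Strassen's algorithm requires power-of-2 dimensions. Pad 125x125 to 128x128 (next power of 2).

Standard algorithm: 125^3 = 1953125 multiplications
Strassen's algorithm: 7^(log2(128)) = 7^7 = 823543 multiplications
Savings: 1953125 - 823543 = 1129582 multiplications

Standard: 1953125 multiplications (125^3). Strassen: 823543 multiplications (7^7, after padding to 128x128). Strassen reduces 8 recursive multiplications to 7 at each level.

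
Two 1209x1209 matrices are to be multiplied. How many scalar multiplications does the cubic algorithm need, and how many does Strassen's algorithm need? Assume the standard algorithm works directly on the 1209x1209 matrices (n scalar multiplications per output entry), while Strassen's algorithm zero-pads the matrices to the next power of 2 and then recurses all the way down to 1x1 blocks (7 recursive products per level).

Matrix multiplication for 1209x1209 matrices:

Strassen's algorithm requires power-of-2 dimensions. Pad 1209x1209 to 2048x2048 (next power of 2).

Standard algorithm: 1209^3 = 1767172329 multiplications
Strassen's algorithm: 7^(log2(2048)) = 7^11 = 1977326743 multiplications
Difference: 1767172329 - 1977326743 = -210154414 (Strassen uses MORE here due to padding overhead — for small or just-over-power-of-2 n, padding can outweigh the per-level savings)

Standard: 1767172329 multiplications (1209^3). Strassen: 1977326743 multiplications (7^11, after padding to 2048x2048). Strassen reduces 8 recursive multiplications to 7 at each level.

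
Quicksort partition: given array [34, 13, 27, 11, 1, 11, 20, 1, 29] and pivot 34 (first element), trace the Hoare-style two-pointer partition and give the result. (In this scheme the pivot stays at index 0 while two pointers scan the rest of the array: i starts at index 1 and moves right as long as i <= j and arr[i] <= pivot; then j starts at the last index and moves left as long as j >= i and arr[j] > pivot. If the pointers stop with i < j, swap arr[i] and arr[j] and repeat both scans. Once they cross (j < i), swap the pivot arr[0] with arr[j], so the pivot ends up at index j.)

Hoare-style two-pointer partition with pivot = 34:

Initial array: [34, 13, 27, 11, 1, 11, 20, 1, 29]

Pointers start at i = 1, j = 8.
i ends at 9, j ends at 8: the pointers have crossed (j < i), so scanning stops.

Swap pivot arr[0] with arr[8] to place pivot at position 8: [29, 13, 27, 11, 1, 11, 20, 1, 34]
Pivot position: 8

After partitioning with pivot 34, the array becomes [29, 13, 27, 11, 1, 11, 20, 1, 34]. The pivot is placed at index 8. All elements to the left of the pivot are <= 34, and all elements to the right are > 34.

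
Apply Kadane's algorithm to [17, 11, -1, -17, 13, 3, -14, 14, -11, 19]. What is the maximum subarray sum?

Using Kadane's algorithm on [17, 11, -1, -17, 13, 3, -14, 14, -11, 19]:

Scanning through the array:
Position 1 (value 11): max_ending_here = 28, max_so_far = 28
Position 2 (value -1): max_ending_here = 27, max_so_far = 28
Position 3 (value -17): max_ending_here = 10, max_so_far = 28
Position 4 (value 13): max_ending_here = 23, max_so_far = 28
Position 5 (value 3): max_ending_here = 26, max_so_far = 28
Position 6 (value -14): max_ending_here = 12, max_so_far = 28
Position 7 (value 14): max_ending_here = 26, max_so_far = 28
Position 8 (value -11): max_ending_here = 15, max_so_far = 28
Position 9 (value 19): max_ending_here = 34, max_so_far = 34

Maximum subarray: [17, 11, -1, -17, 13, 3, -14, 14, -11, 19]
Maximum sum: 34

The maximum subarray is [17, 11, -1, -17, 13, 3, -14, 14, -11, 19] with sum 34. This subarray runs from index 0 to index 9.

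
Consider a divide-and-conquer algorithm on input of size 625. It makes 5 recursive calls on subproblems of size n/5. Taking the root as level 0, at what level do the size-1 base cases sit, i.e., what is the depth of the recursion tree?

For divide and conquer with division factor 5:

Problem sizes at each level:
Level 0: 625
Level 1: 125
Level 2: 25
Level 3: 5
Level 4: 1

The root is level 0 and the size-1 base case is level 4 (the tree spans levels 0 through 4, i.e. 5 levels counting the root), so the depth is the number of divisions: log_5(625) = 4

The recursion tree depth is log_5(625) = 4. At each level, the problem size is divided by 5, so it takes 4 divisions to reduce to a base case of size 1. The algorithm makes 5 recursive calls at each level.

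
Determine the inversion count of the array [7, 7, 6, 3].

Finding inversions in [7, 7, 6, 3]:

(0, 2): arr[0]=7 > arr[2]=6
(0, 3): arr[0]=7 > arr[3]=3
(1, 2): arr[1]=7 > arr[2]=6
(1, 3): arr[1]=7 > arr[3]=3
(2, 3): arr[2]=6 > arr[3]=3

Total inversions: 5

The array has 5 inversion(s): (0,2), (0,3), (1,2), (1,3), (2,3). Each pair (i,j) satisfies i < j and arr[i] > arr[j].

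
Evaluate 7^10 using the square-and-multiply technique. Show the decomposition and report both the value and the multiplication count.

Computing 7^10 by squaring (build up from 7^1; each line after the first costs one multiplication):

7^1 = 7
7^2 = (7^1)^2 = 7^2 = 49
7^4 = (7^2)^2 = 49^2 = 2401
7^5 = 7 * 7^4 = 7 * 2401 = 16807
7^10 = (7^5)^2 = 16807^2 = 282475249

Result: 282475249
Multiplications needed: 4 (4 lines after 7^1)

7^10 = 282475249. Using exponentiation by squaring, this requires 4 multiplications. The key idea: if the exponent is even, square the half-power; if odd, multiply by the base once.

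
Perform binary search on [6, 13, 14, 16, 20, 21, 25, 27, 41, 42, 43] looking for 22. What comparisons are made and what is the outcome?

Binary search for 22 in [6, 13, 14, 16, 20, 21, 25, 27, 41, 42, 43]:

lo=0, hi=10, mid=5, arr[mid]=21 -> 21 < 22, search right half
lo=6, hi=10, mid=8, arr[mid]=41 -> 41 > 22, search left half
lo=6, hi=7, mid=6, arr[mid]=25 -> 25 > 22, search left half
lo=6 > hi=5, target 22 not found

Binary search determines that 22 is not in the array after 3 comparisons. The search space was exhausted without finding the target.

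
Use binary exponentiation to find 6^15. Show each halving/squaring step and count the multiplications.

Computing 6^15 by squaring (build up from 6^1; each line after the first costs one multiplication):

6^1 = 6
6^2 = (6^1)^2 = 6^2 = 36
6^3 = 6 * 6^2 = 6 * 36 = 216
6^6 = (6^3)^2 = 216^2 = 46656
6^7 = 6 * 6^6 = 6 * 46656 = 279936
6^14 = (6^7)^2 = 279936^2 = 78364164096
6^15 = 6 * 6^14 = 6 * 78364164096 = 470184984576

Result: 470184984576
Multiplications needed: 6 (6 lines after 6^1)

6^15 = 470184984576. Using exponentiation by squaring, this requires 6 multiplications. The key idea: if the exponent is even, square the half-power; if odd, multiply by the base once.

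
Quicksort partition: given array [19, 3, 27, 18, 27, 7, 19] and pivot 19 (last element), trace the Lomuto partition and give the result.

Lomuto partition with pivot = 19:

Initial array: [19, 3, 27, 18, 27, 7, 19]

arr[0]=19 <= 19: swap with position 0, array becomes [19, 3, 27, 18, 27, 7, 19]
arr[1]=3 <= 19: swap with position 1, array becomes [19, 3, 27, 18, 27, 7, 19]
arr[2]=27 > 19: no swap
arr[3]=18 <= 19: swap with position 2, array becomes [19, 3, 18, 27, 27, 7, 19]
arr[4]=27 > 19: no swap
arr[5]=7 <= 19: swap with position 3, array becomes [19, 3, 18, 7, 27, 27, 19]

Place pivot at position 4: [19, 3, 18, 7, 19, 27, 27]
Pivot position: 4

After partitioning with pivot 19, the array becomes [19, 3, 18, 7, 19, 27, 27]. The pivot is placed at index 4. All elements to the left of the pivot are <= 19, and all elements to the right are > 19.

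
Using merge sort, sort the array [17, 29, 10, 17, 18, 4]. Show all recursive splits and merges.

Merge sort trace:

Split: [17, 29, 10, 17, 18, 4] -> [17, 29, 10] and [17, 18, 4]
  Split: [17, 29, 10] -> [17] and [29, 10]
    Split: [29, 10] -> [29] and [10]
    Merge: [29] + [10] -> [10, 29]
  Merge: [17] + [10, 29] -> [10, 17, 29]
  Split: [17, 18, 4] -> [17] and [18, 4]
    Split: [18, 4] -> [18] and [4]
    Merge: [18] + [4] -> [4, 18]
  Merge: [17] + [4, 18] -> [4, 17, 18]
Merge: [10, 17, 29] + [4, 17, 18] -> [4, 10, 17, 17, 18, 29]

Final sorted array: [4, 10, 17, 17, 18, 29]

The merge sort proceeds by recursively splitting the array and merging sorted halves.
After all merges, the sorted array is [4, 10, 17, 17, 18, 29].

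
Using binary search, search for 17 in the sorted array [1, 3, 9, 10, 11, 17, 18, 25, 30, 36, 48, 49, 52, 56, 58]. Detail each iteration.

Binary search for 17 in [1, 3, 9, 10, 11, 17, 18, 25, 30, 36, 48, 49, 52, 56, 58]:

lo=0, hi=14, mid=7, arr[mid]=25 -> 25 > 17, search left half
lo=0, hi=6, mid=3, arr[mid]=10 -> 10 < 17, search right half
lo=4, hi=6, mid=5, arr[mid]=17 -> Found target at index 5!

Binary search finds 17 at index 5 after 3 comparisons. The search repeatedly halves the search space by comparing with the middle element.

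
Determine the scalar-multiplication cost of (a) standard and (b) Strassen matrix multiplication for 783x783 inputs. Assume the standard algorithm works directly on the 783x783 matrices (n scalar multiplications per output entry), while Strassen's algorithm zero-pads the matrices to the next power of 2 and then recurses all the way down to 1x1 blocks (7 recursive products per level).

Matrix multiplication for 783x783 matrices:

Strassen's algorithm requires power-of-2 dimensions. Pad 783x783 to 1024x1024 (next power of 2).

Standard algorithm: 783^3 = 480048687 multiplications
Strassen's algorithm: 7^(log2(1024)) = 7^10 = 282475249 multiplications
Savings: 480048687 - 282475249 = 197573438 multiplications

Standard: 480048687 multiplications (783^3). Strassen: 282475249 multiplications (7^10, after padding to 1024x1024). Strassen reduces 8 recursive multiplications to 7 at each level.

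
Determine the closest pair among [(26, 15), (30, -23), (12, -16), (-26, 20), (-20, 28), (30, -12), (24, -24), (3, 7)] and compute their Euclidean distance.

Computing all pairwise distances among 8 points:

d((26, 15), (30, -23)) = 38.2099
d((26, 15), (12, -16)) = 34.0147
d((26, 15), (-26, 20)) = 52.2398
d((26, 15), (-20, 28)) = 47.8017
d((26, 15), (30, -12)) = 27.2947
d((26, 15), (24, -24)) = 39.0512
d((26, 15), (3, 7)) = 24.3516
d((30, -23), (12, -16)) = 19.3132
d((30, -23), (-26, 20)) = 70.6045
d((30, -23), (-20, 28)) = 71.4213
d((30, -23), (30, -12)) = 11.0
d((30, -23), (24, -24)) = 6.0828 <-- minimum
d((30, -23), (3, 7)) = 40.3609
d((12, -16), (-26, 20)) = 52.345
d((12, -16), (-20, 28)) = 54.4059
d((12, -16), (30, -12)) = 18.4391
d((12, -16), (24, -24)) = 14.4222
d((12, -16), (3, 7)) = 24.6982
d((-26, 20), (-20, 28)) = 10.0
d((-26, 20), (30, -12)) = 64.4981
d((-26, 20), (24, -24)) = 66.6033
d((-26, 20), (3, 7)) = 31.7805
d((-20, 28), (30, -12)) = 64.0312
d((-20, 28), (24, -24)) = 68.1175
d((-20, 28), (3, 7)) = 31.1448
d((30, -12), (24, -24)) = 13.4164
d((30, -12), (3, 7)) = 33.0151
d((24, -24), (3, 7)) = 37.4433

Closest pair: (30, -23) and (24, -24) with distance 6.0828

The closest pair is (30, -23) and (24, -24) with Euclidean distance 6.0828. For 8 points, brute-force pairwise comparison is shown above. For large n, the divide-and-conquer algorithm (sort by x, recurse on halves, check the dividing strip) achieves O(n log n).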